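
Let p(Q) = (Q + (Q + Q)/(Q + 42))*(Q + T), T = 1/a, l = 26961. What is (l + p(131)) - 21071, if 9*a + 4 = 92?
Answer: 354155085/15224 ≈ 23263.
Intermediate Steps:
a = 88/9 (a = -4/9 + (⅑)*92 = -4/9 + 92/9 = 88/9 ≈ 9.7778)
T = 9/88 (T = 1/(88/9) = 9/88 ≈ 0.10227)
p(Q) = (9/88 + Q)*(Q + 2*Q/(42 + Q)) (p(Q) = (Q + (Q + Q)/(Q + 42))*(Q + 9/88) = (Q + (2*Q)/(42 + Q))*(9/88 + Q) = (Q + 2*Q/(42 + Q))*(9/88 + Q) = (9/88 + Q)*(Q + 2*Q/(42 + Q)))
(l + p(131)) - 21071 = (26961 + (1/88)*131*(396 + 88*131² + 3881*131)/(42 + 131)) - 21071 = (26961 + (1/88)*131*(396 + 88*17161 + 508411)/173) - 21071 = (26961 + (1/88)*131*(1/173)*(396 + 1510168 + 508411)) - 21071 = (26961 + (1/88)*131*(1/173)*2018975) - 21071 = (26961 + 264485725/15224) - 21071 = 674939989/15224 - 21071 = 354155085/15224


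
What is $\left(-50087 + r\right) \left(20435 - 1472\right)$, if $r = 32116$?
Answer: $-340784073$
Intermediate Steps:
$\left(-50087 + r\right) \left(20435 - 1472\right) = \left(-50087 + 32116\right) \left(20435 - 1472\right) = \left(-17971\right) 18963 = -340784073$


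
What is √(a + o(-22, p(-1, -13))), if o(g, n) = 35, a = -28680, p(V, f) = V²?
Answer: I*√28645 ≈ 169.25*I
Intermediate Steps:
√(a + o(-22, p(-1, -13))) = √(-28680 + 35) = √(-28645) = I*√28645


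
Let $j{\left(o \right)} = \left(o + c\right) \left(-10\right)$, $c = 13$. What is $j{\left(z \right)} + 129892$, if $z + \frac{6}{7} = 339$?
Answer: $\frac{884664}{7} \approx 1.2638 \cdot 10^{5}$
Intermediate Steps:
$z = \frac{2367}{7}$ ($z = - \frac{6}{7} + 339 = \frac{2367}{7} \approx 338.14$)
$j{\left(o \right)} = -130 - 10 o$ ($j{\left(o \right)} = \left(o + 13\right) \left(-10\right) = \left(13 + o\right) \left(-10\right) = -130 - 10 o$)
$j{\left(z \right)} + 129892 = \left(-130 - \frac{23670}{7}\right) + 129892 = - \frac{24580}{7} + 129892 = \frac{884664}{7}$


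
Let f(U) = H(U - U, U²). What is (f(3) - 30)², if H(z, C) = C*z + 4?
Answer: 676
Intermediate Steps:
H(z, C) = 4 + C*z
f(U) = 4 (f(U) = 4 + U²*(U - U) = 4 + U²*0 = 4 + 0 = 4)
(f(3) - 30)² = (4 - 30)² = (-26)² = 676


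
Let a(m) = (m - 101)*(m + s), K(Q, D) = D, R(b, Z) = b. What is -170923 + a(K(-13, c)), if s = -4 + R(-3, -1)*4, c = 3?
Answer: -169649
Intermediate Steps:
s = -16 (s = -4 - 3*4 = -4 - 12 = -16)
a(m) = (-101 + m)*(-16 + m) (a(m) = (m - 101)*(m - 16) = (-101 + m)*(-16 + m))
-170923 + a(K(-13, c)) = -170923 + (1616 + 3² - 117*3) = -170923 + (1616 + 9 - 351) = -170923 + 1274 = -169649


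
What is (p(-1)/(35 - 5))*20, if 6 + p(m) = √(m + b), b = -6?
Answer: -4 + 2*I*√7/3 ≈ -4.0 + 1.7638*I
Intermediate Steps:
p(m) = -6 + √(-6 + m) (p(m) = -6 + √(m - 6) = -6 + √(-6 + m))
(p(-1)/(35 - 5))*20 = ((-6 + √(-6 - 1))/(35 - 5))*20 = ((-6 + √(-7))/30)*20 = ((-6 + I*√7)*(1/30))*20 = (-⅕ + I*√7/30)*20 = -4 + 2*I*√7/3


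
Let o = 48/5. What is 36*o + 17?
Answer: 1813/5 ≈ 362.60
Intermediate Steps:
o = 48/5 (o = 48*(1/5) = 48/5 ≈ 9.6000)
36*o + 17 = 36*(48/5) + 17 = 1728/5 + 17 = 1813/5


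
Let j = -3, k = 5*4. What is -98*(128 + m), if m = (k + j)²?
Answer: -40866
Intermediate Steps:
k = 20
m = 289 (m = (20 - 3)² = 17² = 289)
-98*(128 + m) = -98*(128 + 289) = -98*417 = -40866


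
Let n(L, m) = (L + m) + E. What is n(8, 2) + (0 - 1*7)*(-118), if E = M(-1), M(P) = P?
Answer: 835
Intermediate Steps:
E = -1
n(L, m) = -1 + L + m (n(L, m) = (L + m) - 1 = -1 + L + m)
n(8, 2) + (0 - 1*7)*(-118) = (-1 + 8 + 2) + (0 - 1*7)*(-118) = 9 + (0 - 7)*(-118) = 9 - 7*(-118) = 9 + 826 = 835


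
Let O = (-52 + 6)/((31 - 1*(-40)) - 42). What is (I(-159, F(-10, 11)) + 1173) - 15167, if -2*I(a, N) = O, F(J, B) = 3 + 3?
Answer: -405803/29 ≈ -13993.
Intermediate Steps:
F(J, B) = 6
O = -46/29 (O = -46/((31 + 40) - 42) = -46/(71 - 42) = -46/29 ≈ -1.5862)
I(a, N) = 23/29 (I(a, N) = -½*(-46/29) = 23/29)
(I(-159, F(-10, 11)) + 1173) - 15167 = (23/29 + 1173) - 15167 = 34040/29 - 15167 = -405803/29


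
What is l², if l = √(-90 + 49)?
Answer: -41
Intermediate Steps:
l = I*√41 (l = √(-41) = I*√41 ≈ 6.4031*I)
l² = (I*√41)² = -41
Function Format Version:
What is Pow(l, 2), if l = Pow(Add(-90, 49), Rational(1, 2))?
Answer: -41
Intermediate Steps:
l = Mul(I, Pow(41, Rational(1, 2))) (l = Pow(-41, Rational(1, 2)) = Mul(I, Pow(41, Rational(1, 2))) ≈ Mul(6.4031, I))
Pow(l, 2) = Pow(Mul(I, Pow(41, Rational(1, 2))), 2) = -41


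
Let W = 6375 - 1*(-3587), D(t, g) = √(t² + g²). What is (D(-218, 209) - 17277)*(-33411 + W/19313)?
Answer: 11148099677637/19313 - 645256681*√91205/19313 ≈ 5.6714e+8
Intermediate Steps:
D(t, g) = √(g² + t²)
W = 9962 (W = 6375 + 3587 = 9962)
(D(-218, 209) - 17277)*(-33411 + W/19313) = (√(209² + (-218)²) - 17277)*(-33411 + 9962/19313) = (√(43681 + 47524) - 17277)*(-33411 + 9962*(1/19313)) = (√91205 - 17277)*(-33411 + 9962/19313) = (-17277 + √91205)*(-645256681/19313) = 11148099677637/19313 - 645256681*√91205/19313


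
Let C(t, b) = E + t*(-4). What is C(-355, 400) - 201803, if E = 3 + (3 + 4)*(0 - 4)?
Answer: -200408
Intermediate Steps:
E = -25 (E = 3 + 7*(-4) = 3 - 28 = -25)
C(t, b) = -25 - 4*t (C(t, b) = -25 + t*(-4) = -25 - 4*t)
C(-355, 400) - 201803 = (-25 - 4*(-355)) - 201803 = (-25 + 1420) - 201803 = 1395 - 201803 = -200408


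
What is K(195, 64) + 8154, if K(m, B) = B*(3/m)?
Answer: 530074/65 ≈ 8155.0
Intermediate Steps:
K(m, B) = 3*B/m
K(195, 64) + 8154 = 3*64/195 + 8154 = 3*64*(1/195) + 8154 = 64/65 + 8154 = 530074/65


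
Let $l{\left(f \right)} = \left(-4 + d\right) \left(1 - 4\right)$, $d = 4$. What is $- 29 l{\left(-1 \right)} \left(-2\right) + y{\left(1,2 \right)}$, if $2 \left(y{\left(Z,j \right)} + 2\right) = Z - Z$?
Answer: $-2$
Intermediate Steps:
$y{\left(Z,j \right)} = -2$ ($y{\left(Z,j \right)} = -2 + \frac{Z - Z}{2} = -2 + \frac{1}{2} \cdot 0 = -2 + 0 = -2$)
$l{\left(f \right)} = 0$ ($l{\left(f \right)} = \left(-4 + 4\right) \left(1 - 4\right) = 0 \left(-3\right) = 0$)
$- 29 l{\left(-1 \right)} \left(-2\right) + y{\left(1,2 \right)} = - 29 \cdot 0 \left(-2\right) - 2 = \left(-29\right) 0 - 2 = 0 - 2 = -2$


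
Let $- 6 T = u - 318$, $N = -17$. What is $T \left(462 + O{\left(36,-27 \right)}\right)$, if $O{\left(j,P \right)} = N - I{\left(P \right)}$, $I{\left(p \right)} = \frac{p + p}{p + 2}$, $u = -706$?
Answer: $\frac{5668352}{75} \approx 75578.0$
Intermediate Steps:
$T = \frac{512}{3}$ ($T = - \frac{-706 - 318}{6} = \left(- \frac{1}{6}\right) \left(-1024\right) = \frac{512}{3} \approx 170.67$)
$I{\left(p \right)} = \frac{2 p}{2 + p}$
$O{\left(j,P \right)} = -17 - \frac{2 P}{2 + P}$
$T \left(462 + O{\left(36,-27 \right)}\right) = \frac{512 \left(462 + \frac{-34 - -513}{2 - 27}\right)}{3} = \frac{512 \left(462 + \frac{-34 + 513}{-25}\right)}{3} = \frac{512 \left(462 - \frac{479}{25}\right)}{3} = \frac{512}{3} \cdot \frac{11071}{25} = \frac{5668352}{75}$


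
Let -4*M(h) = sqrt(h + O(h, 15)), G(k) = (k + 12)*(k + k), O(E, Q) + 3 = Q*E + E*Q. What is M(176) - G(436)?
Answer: -390656 - sqrt(5453)/4 ≈ -3.9067e+5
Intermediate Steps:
O(E, Q) = -3 + 2*E*Q (O(E, Q) = -3 + (Q*E + E*Q) = -3 + (E*Q + E*Q) = -3 + 2*E*Q)
G(k) = 2*k*(12 + k) (G(k) = (12 + k)*(2*k) = 2*k*(12 + k))
M(h) = -sqrt(-3 + 31*h)/4 (M(h) = -sqrt(h + (-3 + 2*h*15))/4 = -sqrt(h + (-3 + 30*h))/4 = -sqrt(-3 + 31*h)/4)
M(176) - G(436) = -sqrt(-3 + 31*176)/4 - 2*436*(12 + 436) = -sqrt(-3 + 5456)/4 - 2*436*448 = -sqrt(5453)/4 - 1*390656 = -sqrt(5453)/4 - 390656 = -390656 - sqrt(5453)/4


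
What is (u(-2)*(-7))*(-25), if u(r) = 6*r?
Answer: -2100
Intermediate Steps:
(u(-2)*(-7))*(-25) = ((6*(-2))*(-7))*(-25) = -12*(-7)*(-25) = 84*(-25) = -2100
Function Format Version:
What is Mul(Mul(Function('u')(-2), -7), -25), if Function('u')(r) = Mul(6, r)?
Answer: -2100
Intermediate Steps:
Mul(Mul(Function('u')(-2), -7), -25) = Mul(Mul(Mul(6, -2), -7), -25) = Mul(Mul(-12, -7), -25) = Mul(84, -25) = -2100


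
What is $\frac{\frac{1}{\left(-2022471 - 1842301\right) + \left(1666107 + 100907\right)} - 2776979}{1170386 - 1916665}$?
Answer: $\frac{5825429913083}{1565512742482} \approx 3.7211$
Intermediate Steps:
$\frac{\frac{1}{\left(-2022471 - 1842301\right) + \left(1666107 + 100907\right)} - 2776979}{1170386 - 1916665} = \frac{\frac{1}{-3864772 + 1767014} - 2776979}{-746279} = \left(\frac{1}{-2097758} - 2776979\right) \left(- \frac{1}{746279}\right) = \left(- \frac{1}{2097758} - 2776979\right) \left(- \frac{1}{746279}\right) = \left(- \frac{5825429913083}{2097758}\right) \left(- \frac{1}{746279}\right) = \frac{5825429913083}{1565512742482}$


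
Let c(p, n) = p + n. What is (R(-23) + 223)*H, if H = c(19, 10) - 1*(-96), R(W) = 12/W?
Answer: 639625/23 ≈ 27810.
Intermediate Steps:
c(p, n) = n + p
H = 125 (H = (10 + 19) - 1*(-96) = 29 + 96 = 125)
(R(-23) + 223)*H = (12/(-23) + 223)*125 = (12*(-1/23) + 223)*125 = (-12/23 + 223)*125 = (5117/23)*125 = 639625/23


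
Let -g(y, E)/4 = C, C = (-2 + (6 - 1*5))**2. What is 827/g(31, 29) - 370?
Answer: -2307/4 ≈ -576.75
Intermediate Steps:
C = 1 (C = (-2 + (6 - 5))**2 = (-2 + 1)**2 = (-1)**2 = 1)
g(y, E) = -4 (g(y, E) = -4*1 = -4)
827/g(31, 29) - 370 = 827/(-4) - 370 = 827*(-1/4) - 370 = -827/4 - 370 = -2307/4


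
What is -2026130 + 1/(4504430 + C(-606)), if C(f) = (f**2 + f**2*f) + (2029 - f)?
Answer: -441029165782951/217670715 ≈ -2.0261e+6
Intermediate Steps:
C(f) = 2029 + f**2 + f**3 - f (C(f) = (f**2 + f**3) + (2029 - f) = 2029 + f**2 + f**3 - f)
-2026130 + 1/(4504430 + C(-606)) = -2026130 + 1/(4504430 + (2029 + (-606)**2 + (-606)**3 - 1*(-606))) = -2026130 + 1/(4504430 + (2029 + 367236 - 222545016 + 606)) = -2026130 + 1/(4504430 - 222175145) = -2026130 + 1/(-217670715) = -2026130 - 1/217670715 = -441029165782951/217670715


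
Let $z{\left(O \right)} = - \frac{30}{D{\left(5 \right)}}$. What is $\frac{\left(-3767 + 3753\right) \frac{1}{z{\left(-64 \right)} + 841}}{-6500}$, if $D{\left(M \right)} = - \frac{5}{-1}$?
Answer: $\frac{7}{2713750} \approx 2.5795 \cdot 10^{-6}$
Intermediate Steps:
$D{\left(M \right)} = 5$ ($D{\left(M \right)} = \left(-5\right) \left(-1\right) = 5$)
$z{\left(O \right)} = -6$ ($z{\left(O \right)} = - \frac{30}{5} = \left(-30\right) \frac{1}{5} = -6$)
$\frac{\left(-3767 + 3753\right) \frac{1}{z{\left(-64 \right)} + 841}}{-6500} = \frac{\left(-3767 + 3753\right) \frac{1}{-6 + 841}}{-6500} = - \frac{14}{835} \left(- \frac{1}{6500}\right) = \left(-14\right) \frac{1}{835} \left(- \frac{1}{6500}\right) = \left(- \frac{14}{835}\right) \left(- \frac{1}{6500}\right) = \frac{7}{2713750}$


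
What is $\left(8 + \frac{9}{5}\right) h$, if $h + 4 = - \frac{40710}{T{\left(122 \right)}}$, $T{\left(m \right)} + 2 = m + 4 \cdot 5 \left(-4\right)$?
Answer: $- \frac{200263}{20} \approx -10013.0$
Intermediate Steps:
$T{\left(m \right)} = -82 + m$ ($T{\left(m \right)} = -2 + \left(m + 4 \cdot 5 \left(-4\right)\right) = -2 + \left(m + 20 \left(-4\right)\right) = -2 + \left(m - 80\right) = -2 + \left(-80 + m\right) = -82 + m$)
$h = - \frac{4087}{4}$ ($h = -4 - \frac{40710}{-82 + 122} = -4 - \frac{40710}{40} = -4 - \frac{4071}{4} = - \frac{4087}{4} \approx -1021.8$)
$\left(8 + \frac{9}{5}\right) h = \left(8 + \frac{9}{5}\right) \left(- \frac{4087}{4}\right) = \frac{49}{5} \left(- \frac{4087}{4}\right) = - \frac{200263}{20}$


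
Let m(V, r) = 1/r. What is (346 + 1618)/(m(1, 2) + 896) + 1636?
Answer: 2937276/1793 ≈ 1638.2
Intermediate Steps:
(346 + 1618)/(m(1, 2) + 896) + 1636 = (346 + 1618)/(1/2 + 896) + 1636 = 1964/(½ + 896) + 1636 = 1964/(1793/2) + 1636 = 1964*(2/1793) + 1636 = 3928/1793 + 1636 = 2937276/1793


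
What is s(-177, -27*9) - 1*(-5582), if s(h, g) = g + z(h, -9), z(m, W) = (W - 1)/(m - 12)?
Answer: 1009081/189 ≈ 5339.1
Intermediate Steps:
z(m, W) = (-1 + W)/(-12 + m)
s(h, g) = g - 10/(-12 + h) (s(h, g) = g + (-1 - 9)/(-12 + h) = g - 10/(-12 + h))
s(-177, -27*9) - 1*(-5582) = (-10 + (-27*9)*(-12 - 177))/(-12 - 177) - 1*(-5582) = (-10 - 243*(-189))/(-189) + 5582 = -(-10 + 45927)/189 + 5582 = -1/189*45917 + 5582 = -45917/189 + 5582 = 1009081/189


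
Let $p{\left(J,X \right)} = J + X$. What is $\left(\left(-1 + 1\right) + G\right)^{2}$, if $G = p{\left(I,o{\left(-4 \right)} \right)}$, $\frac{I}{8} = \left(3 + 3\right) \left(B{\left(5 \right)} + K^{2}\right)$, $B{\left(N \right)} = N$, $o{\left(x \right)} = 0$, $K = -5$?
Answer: $2073600$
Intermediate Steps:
$I = 1440$ ($I = 8 \left(3 + 3\right) \left(5 + \left(-5\right)^{2}\right) = 8 \cdot 6 \left(5 + 25\right) = 8 \cdot 6 \cdot 30 = 8 \cdot 180 = 1440$)
$G = 1440$ ($G = 1440 + 0 = 1440$)
$\left(\left(-1 + 1\right) + G\right)^{2} = \left(\left(-1 + 1\right) + 1440\right)^{2} = \left(0 + 1440\right)^{2} = 1440^{2} = 2073600$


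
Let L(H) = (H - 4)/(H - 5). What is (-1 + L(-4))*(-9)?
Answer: 1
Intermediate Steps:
L(H) = (-4 + H)/(-5 + H)
(-1 + L(-4))*(-9) = (-1 + (-4 - 4)/(-5 - 4))*(-9) = (-1 - 8/(-9))*(-9) = (-1 - 1/9*(-8))*(-9) = (-1 + 8/9)*(-9) = -1/9*(-9) = 1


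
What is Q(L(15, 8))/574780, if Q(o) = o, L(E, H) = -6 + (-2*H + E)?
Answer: -7/574780 ≈ -1.2179e-5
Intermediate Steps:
L(E, H) = -6 + E - 2*H (L(E, H) = -6 + (E - 2*H) = -6 + E - 2*H)
Q(L(15, 8))/574780 = (-6 + 15 - 2*8)/574780 = (-6 + 15 - 16)*(1/574780) = -7*1/574780 = -7/574780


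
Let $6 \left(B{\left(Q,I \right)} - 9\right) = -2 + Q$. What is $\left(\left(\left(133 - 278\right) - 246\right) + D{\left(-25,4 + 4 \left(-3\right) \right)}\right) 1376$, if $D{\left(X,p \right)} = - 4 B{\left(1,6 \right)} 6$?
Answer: $-829728$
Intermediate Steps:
$B{\left(Q,I \right)} = \frac{26}{3} + \frac{Q}{6}$ ($B{\left(Q,I \right)} = 9 + \frac{-2 + Q}{6} = 9 + \left(- \frac{1}{3} + \frac{Q}{6}\right) = \frac{26}{3} + \frac{Q}{6}$)
$D{\left(X,p \right)} = -212$ ($D{\left(X,p \right)} = - 4 \left(\frac{26}{3} + \frac{1}{6} \cdot 1\right) 6 = - 4 \left(\frac{26}{3} + \frac{1}{6}\right) 6 = \left(-4\right) \frac{53}{6} \cdot 6 = \left(- \frac{106}{3}\right) 6 = -212$)
$\left(\left(\left(133 - 278\right) - 246\right) + D{\left(-25,4 + 4 \left(-3\right) \right)}\right) 1376 = \left(\left(\left(133 - 278\right) - 246\right) - 212\right) 1376 = \left(\left(-145 - 246\right) - 212\right) 1376 = \left(-391 - 212\right) 1376 = \left(-603\right) 1376 = -829728$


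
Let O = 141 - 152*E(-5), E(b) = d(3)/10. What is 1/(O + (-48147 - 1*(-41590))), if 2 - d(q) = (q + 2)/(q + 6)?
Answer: -45/289708 ≈ -0.00015533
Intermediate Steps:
d(q) = 2 - (2 + q)/(6 + q) (d(q) = 2 - (q + 2)/(q + 6) = 2 - (2 + q)/(6 + q))
E(b) = 13/90 (E(b) = ((10 + 3)/(6 + 3))/10 = (13/9)*(1/10) = 13/90)
O = 5357/45 (O = 141 - 152*13/90 = 141 - 988/45 = 5357/45 ≈ 119.04)
1/(O + (-48147 - 1*(-41590))) = 1/(5357/45 + (-48147 - 1*(-41590))) = 1/(5357/45 + (-48147 + 41590)) = 1/(5357/45 - 6557) = 1/(-289708/45) = -45/289708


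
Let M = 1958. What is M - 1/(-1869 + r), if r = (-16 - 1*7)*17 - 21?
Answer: 4466199/2281 ≈ 1958.0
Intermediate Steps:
r = -412 (r = (-16 - 7)*17 - 21 = -23*17 - 21 = -391 - 21 = -412)
M - 1/(-1869 + r) = 1958 - 1/(-1869 - 412) = 1958 - 1/(-2281) = 1958 - 1*(-1/2281) = 1958 + 1/2281 = 4466199/2281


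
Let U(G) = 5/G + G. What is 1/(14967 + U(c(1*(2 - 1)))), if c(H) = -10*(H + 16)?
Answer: 34/503097 ≈ 6.7581e-5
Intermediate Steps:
c(H) = -160 - 10*H (c(H) = -10*(16 + H) = -160 - 10*H)
U(G) = G + 5/G
1/(14967 + U(c(1*(2 - 1)))) = 1/(14967 + ((-160 - 10*(2 - 1)) + 5/(-160 - 10*(2 - 1)))) = 1/(14967 + ((-160 - 10) + 5/(-160 - 10))) = 1/(14967 + (-170 + 5/(-170))) = 1/(14967 + (-170 + 5*(-1/170))) = 1/(14967 + (-170 - 1/34)) = 1/(14967 - 5781/34) = 1/(503097/34) = 34/503097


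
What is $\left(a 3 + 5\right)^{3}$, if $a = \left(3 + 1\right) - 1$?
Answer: $2744$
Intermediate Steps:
$a = 3$ ($a = 4 - 1 = 3$)
$\left(a 3 + 5\right)^{3} = \left(3 \cdot 3 + 5\right)^{3} = \left(9 + 5\right)^{3} = 14^{3} = 2744$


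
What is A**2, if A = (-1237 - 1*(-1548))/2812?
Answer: 96721/7907344 ≈ 0.012232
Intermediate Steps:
A = 311/2812 (A = (-1237 + 1548)*(1/2812) = 311*(1/2812) = 311/2812 ≈ 0.11060)
A**2 = (311/2812)**2 = 96721/7907344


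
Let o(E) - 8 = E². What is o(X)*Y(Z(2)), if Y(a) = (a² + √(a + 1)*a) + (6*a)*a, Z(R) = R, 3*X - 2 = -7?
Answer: 2716/9 + 194*√3/9 ≈ 339.11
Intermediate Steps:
X = -5/3 (X = ⅔ + (⅓)*(-7) = ⅔ - 7/3 = -5/3 ≈ -1.6667)
o(E) = 8 + E²
Y(a) = 7*a² + a*√(1 + a) (Y(a) = (a² + √(1 + a)*a) + 6*a² = (a² + a*√(1 + a)) + 6*a² = 7*a² + a*√(1 + a))
o(X)*Y(Z(2)) = (8 + (-5/3)²)*(2*(√(1 + 2) + 7*2)) = (8 + 25/9)*(2*(√3 + 14)) = 97*(2*(14 + √3))/9 = 97*(28 + 2*√3)/9 = 2716/9 + 194*√3/9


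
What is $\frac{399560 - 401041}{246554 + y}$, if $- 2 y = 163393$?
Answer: $- \frac{2962}{329715} \approx -0.0089835$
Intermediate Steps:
$y = - \frac{163393}{2}$ ($y = \left(- \frac{1}{2}\right) 163393 = - \frac{163393}{2} \approx -81697.0$)
$\frac{399560 - 401041}{246554 + y} = \frac{399560 - 401041}{246554 - \frac{163393}{2}} = - \frac{1481}{\frac{329715}{2}} = \left(-1481\right) \frac{2}{329715} = - \frac{2962}{329715}$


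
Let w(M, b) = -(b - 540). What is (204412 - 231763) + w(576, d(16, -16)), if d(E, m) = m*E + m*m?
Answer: -26811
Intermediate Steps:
d(E, m) = m² + E*m (d(E, m) = E*m + m² = m² + E*m)
w(M, b) = 540 - b (w(M, b) = -(-540 + b) = 540 - b)
(204412 - 231763) + w(576, d(16, -16)) = (204412 - 231763) + (540 - (-16)*(16 - 16)) = -27351 + (540 - (-16)*0) = -27351 + (540 - 1*0) = -27351 + (540 + 0) = -27351 + 540 = -26811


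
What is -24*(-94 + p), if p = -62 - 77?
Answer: 5592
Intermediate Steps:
p = -139
-24*(-94 + p) = -24*(-94 - 139) = -24*(-233) = 5592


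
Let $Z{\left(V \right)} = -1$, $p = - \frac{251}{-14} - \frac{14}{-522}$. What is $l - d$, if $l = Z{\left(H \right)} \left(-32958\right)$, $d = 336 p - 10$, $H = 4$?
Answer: $\frac{2343344}{87} \approx 26935.0$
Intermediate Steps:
$p = \frac{65609}{3654}$ ($p = \left(-251\right) \left(- \frac{1}{14}\right) - - \frac{7}{261} = \frac{251}{14} + \frac{7}{261} = \frac{65609}{3654} \approx 17.955$)
$d = \frac{524002}{87}$ ($d = 336 \cdot \frac{65609}{3654} - 10 = \frac{524872}{87} - 10 = \frac{524002}{87} \approx 6023.0$)
$l = 32958$ ($l = \left(-1\right) \left(-32958\right) = 32958$)
$l - d = 32958 - \frac{524002}{87} = \frac{2343344}{87}$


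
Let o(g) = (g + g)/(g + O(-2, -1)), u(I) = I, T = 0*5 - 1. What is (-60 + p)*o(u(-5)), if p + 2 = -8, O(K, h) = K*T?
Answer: -700/3 ≈ -233.33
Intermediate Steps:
T = -1 (T = 0 - 1 = -1)
O(K, h) = -K (O(K, h) = K*(-1) = -K)
p = -10 (p = -2 - 8 = -10)
o(g) = 2*g/(2 + g) (o(g) = (g + g)/(g - 1*(-2)) = (2*g)/(g + 2) = (2*g)/(2 + g) = 2*g/(2 + g))
(-60 + p)*o(u(-5)) = (-60 - 10)*(2*(-5)/(2 - 5)) = -140*(-5)/(-3) = -140*(-5)*(-1)/3 = -70*10/3 = -700/3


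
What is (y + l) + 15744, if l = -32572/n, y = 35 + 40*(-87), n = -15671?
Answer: 192770201/15671 ≈ 12301.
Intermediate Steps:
y = -3445 (y = 35 - 3480 = -3445)
l = 32572/15671 (l = -32572/(-15671) = -32572*(-1/15671) = 32572/15671 ≈ 2.0785)
(y + l) + 15744 = (-3445 + 32572/15671) + 15744 = -53954023/15671 + 15744 = 192770201/15671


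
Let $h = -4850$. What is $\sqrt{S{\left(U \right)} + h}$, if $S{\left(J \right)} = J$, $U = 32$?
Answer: $i \sqrt{4818} \approx 69.412 i$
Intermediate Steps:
$\sqrt{S{\left(U \right)} + h} = \sqrt{32 - 4850} = \sqrt{-4818} = i \sqrt{4818}$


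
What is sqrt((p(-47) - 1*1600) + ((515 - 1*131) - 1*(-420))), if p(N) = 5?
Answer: I*sqrt(791) ≈ 28.125*I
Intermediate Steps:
sqrt((p(-47) - 1*1600) + ((515 - 1*131) - 1*(-420))) = sqrt((5 - 1*1600) + ((515 - 1*131) - 1*(-420))) = sqrt((5 - 1600) + ((515 - 131) + 420)) = sqrt(-1595 + (384 + 420)) = sqrt(-1595 + 804) = sqrt(-791) = I*sqrt(791)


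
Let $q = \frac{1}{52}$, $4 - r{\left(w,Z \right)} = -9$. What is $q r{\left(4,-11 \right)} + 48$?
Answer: $\frac{193}{4} \approx 48.25$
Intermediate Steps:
$r{\left(w,Z \right)} = 13$ ($r{\left(w,Z \right)} = 4 - -9 = 4 + 9 = 13$)
$q = \frac{1}{52} \approx 0.019231$
$q r{\left(4,-11 \right)} + 48 = \frac{1}{52} \cdot 13 + 48 = \frac{1}{4} + 48 = \frac{193}{4}$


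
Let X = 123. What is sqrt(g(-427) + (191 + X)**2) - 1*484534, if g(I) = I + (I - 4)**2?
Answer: -484534 + sqrt(283930) ≈ -4.8400e+5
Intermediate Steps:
g(I) = I + (-4 + I)**2
sqrt(g(-427) + (191 + X)**2) - 1*484534 = sqrt((-427 + (-4 - 427)**2) + (191 + 123)**2) - 1*484534 = sqrt((-427 + (-431)**2) + 314**2) - 484534 = sqrt((-427 + 185761) + 98596) - 484534 = sqrt(185334 + 98596) - 484534 = sqrt(283930) - 484534 = -484534 + sqrt(283930)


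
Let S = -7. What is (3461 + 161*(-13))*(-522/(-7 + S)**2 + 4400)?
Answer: 294762276/49 ≈ 6.0156e+6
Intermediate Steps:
(3461 + 161*(-13))*(-522/(-7 + S)**2 + 4400) = (3461 + 161*(-13))*(-522/(-7 - 7)**2 + 4400) = (3461 - 2093)*(-522/((-14)**2) + 4400) = 1368*(-522/196 + 4400) = 1368*(-522*1/196 + 4400) = 1368*(-261/98 + 4400) = 1368*(430939/98) = 294762276/49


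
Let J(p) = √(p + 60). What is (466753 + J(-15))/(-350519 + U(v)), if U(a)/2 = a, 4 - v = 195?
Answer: -466753/350901 - √5/116967 ≈ -1.3302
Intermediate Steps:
v = -191 (v = 4 - 1*195 = 4 - 195 = -191)
U(a) = 2*a
J(p) = √(60 + p)
(466753 + J(-15))/(-350519 + U(v)) = (466753 + √(60 - 15))/(-350519 + 2*(-191)) = (466753 + √45)/(-350519 - 382) = (466753 + 3*√5)/(-350901) = (466753 + 3*√5)*(-1/350901) = -466753/350901 - √5/116967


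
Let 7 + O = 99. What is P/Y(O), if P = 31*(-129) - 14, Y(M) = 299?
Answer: -4013/299 ≈ -13.421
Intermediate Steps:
O = 92 (O = -7 + 99 = 92)
P = -4013 (P = -3999 - 14 = -4013)
P/Y(O) = -4013/299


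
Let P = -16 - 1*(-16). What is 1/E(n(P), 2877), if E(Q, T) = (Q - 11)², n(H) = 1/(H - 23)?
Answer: 529/64516 ≈ 0.0081995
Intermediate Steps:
P = 0 (P = -16 + 16 = 0)
n(H) = 1/(-23 + H)
E(Q, T) = (-11 + Q)²
1/E(n(P), 2877) = 1/((-11 + 1/(-23 + 0))²) = 1/((-11 + 1/(-23))²) = 1/((-11 - 1/23)²) = 1/((-254/23)²) = 1/(64516/529) = 529/64516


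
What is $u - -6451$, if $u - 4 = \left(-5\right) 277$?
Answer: $5070$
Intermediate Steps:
$u = -1381$ ($u = 4 - 1385 = -1381$)
$u - -6451 = -1381 - -6451 = -1381 + 6451 = 5070$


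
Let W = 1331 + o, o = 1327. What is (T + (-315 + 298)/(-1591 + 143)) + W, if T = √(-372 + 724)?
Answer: 3848801/1448 + 4*√22 ≈ 2676.8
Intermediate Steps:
T = 4*√22 (T = √352 = 4*√22 ≈ 18.762)
W = 2658 (W = 1331 + 1327 = 2658)
(T + (-315 + 298)/(-1591 + 143)) + W = (4*√22 + (-315 + 298)/(-1591 + 143)) + 2658 = (4*√22 - 17/(-1448)) + 2658 = (4*√22 - 17*(-1/1448)) + 2658 = (4*√22 + 17/1448) + 2658 = (17/1448 + 4*√22) + 2658 = 3848801/1448 + 4*√22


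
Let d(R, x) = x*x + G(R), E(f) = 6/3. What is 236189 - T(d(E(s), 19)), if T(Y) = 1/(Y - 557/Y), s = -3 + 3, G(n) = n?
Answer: 30990830705/131212 ≈ 2.3619e+5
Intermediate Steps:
s = 0
E(f) = 2 (E(f) = 6*(⅓) = 2)
d(R, x) = R + x² (d(R, x) = x*x + R = x² + R = R + x²)
236189 - T(d(E(s), 19)) = 236189 - (2 + 19²)/(-557 + (2 + 19²)²) = 236189 - (2 + 361)/(-557 + (2 + 361)²) = 236189 - 363/(-557 + 363²) = 236189 - 363/(-557 + 131769) = 236189 - 363/131212 = 30990830705/131212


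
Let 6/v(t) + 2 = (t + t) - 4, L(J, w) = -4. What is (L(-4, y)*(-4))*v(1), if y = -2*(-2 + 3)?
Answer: -24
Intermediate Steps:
y = -2 (y = -2*1 = -2)
v(t) = 6/(-6 + 2*t) (v(t) = 6/(-2 + ((t + t) - 4)) = 6/(-2 + (2*t - 4)) = 6/(-2 + (-4 + 2*t)) = 6/(-6 + 2*t))
(L(-4, y)*(-4))*v(1) = (-4*(-4))*(3/(-3 + 1)) = 16*(3/(-2)) = 16*(3*(-½)) = 16*(-3/2) = -24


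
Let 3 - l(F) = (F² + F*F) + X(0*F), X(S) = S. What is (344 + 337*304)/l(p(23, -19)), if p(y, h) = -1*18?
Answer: -34264/215 ≈ -159.37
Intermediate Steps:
p(y, h) = -18
l(F) = 3 - 2*F² (l(F) = 3 - ((F² + F*F) + 0*F) = 3 - ((F² + F²) + 0) = 3 - (2*F² + 0) = 3 - 2*F²)
(344 + 337*304)/l(p(23, -19)) = (344 + 337*304)/(3 - 2*(-18)²) = (344 + 102448)/(3 - 2*324) = 102792/(3 - 648) = 102792/(-645) = 102792*(-1/645) = -34264/215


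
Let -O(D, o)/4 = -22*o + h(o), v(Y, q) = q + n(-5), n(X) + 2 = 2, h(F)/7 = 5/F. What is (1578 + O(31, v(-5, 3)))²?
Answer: 29008996/9 ≈ 3.2232e+6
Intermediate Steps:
h(F) = 35/F (h(F) = 7*(5/F) = 35/F)
n(X) = 0 (n(X) = -2 + 2 = 0)
v(Y, q) = q (v(Y, q) = q + 0 = q)
O(D, o) = -140/o + 88*o (O(D, o) = -4*(-22*o + 35/o) = -140/o + 88*o)
(1578 + O(31, v(-5, 3)))² = (1578 + (-140/3 + 88*3))² = (1578 + (-140*⅓ + 264))² = (1578 + (-140/3 + 264))² = (1578 + 652/3)² = (5386/3)² = 29008996/9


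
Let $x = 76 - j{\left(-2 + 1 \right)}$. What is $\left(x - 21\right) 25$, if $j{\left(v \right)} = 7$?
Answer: $1200$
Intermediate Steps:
$x = 69$ ($x = 76 - 7 = 69$)
$\left(x - 21\right) 25 = \left(69 - 21\right) 25 = 48 \cdot 25 = 1200$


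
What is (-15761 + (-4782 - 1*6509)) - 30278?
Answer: -57330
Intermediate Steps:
(-15761 + (-4782 - 1*6509)) - 30278 = (-15761 + (-4782 - 6509)) - 30278 = (-15761 - 11291) - 30278 = -27052 - 30278 = -57330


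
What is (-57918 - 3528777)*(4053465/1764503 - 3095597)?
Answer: 1507015055137170390/135731 ≈ 1.1103e+13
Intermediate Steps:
(-57918 - 3528777)*(4053465/1764503 - 3095597) = -3586695*(4053465*(1/1764503) - 3095597) = -3586695*(311805/135731 - 3095597) = -3586695*(-420168164602/135731) = 1507015055137170390/135731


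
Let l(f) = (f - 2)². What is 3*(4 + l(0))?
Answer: 24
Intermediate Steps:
l(f) = (-2 + f)²
3*(4 + l(0)) = 3*(4 + (-2 + 0)²) = 3*(4 + (-2)²) = 3*(4 + 4) = 3*8 = 24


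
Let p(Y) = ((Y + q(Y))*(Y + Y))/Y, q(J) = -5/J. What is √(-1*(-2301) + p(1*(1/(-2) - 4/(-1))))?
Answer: 2*√28238/7 ≈ 48.012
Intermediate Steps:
p(Y) = -10/Y + 2*Y (p(Y) = ((Y - 5/Y)*(Y + Y))/Y = ((Y - 5/Y)*(2*Y))/Y = (2*Y*(Y - 5/Y))/Y = -10/Y + 2*Y)
√(-1*(-2301) + p(1*(1/(-2) - 4/(-1)))) = √(-1*(-2301) + (-10/(1/(-2) - 4/(-1)) + 2*(1*(1/(-2) - 4/(-1))))) = √(2301 + (-10/(1*(-½) - 4*(-1)) + 2*(1*(1*(-½) - 4*(-1))))) = √(2301 + (-10/(-½ + 4) + 2*(1*(-½ + 4)))) = √(2301 + (-10/(1*(7/2)) + 2*(1*(7/2)))) = √(2301 + (-10/7/2 + 2*(7/2))) = √(2301 + (-10*2/7 + 7)) = √(2301 + (-20/7 + 7)) = √(2301 + 29/7) = √(16136/7) = 2*√28238/7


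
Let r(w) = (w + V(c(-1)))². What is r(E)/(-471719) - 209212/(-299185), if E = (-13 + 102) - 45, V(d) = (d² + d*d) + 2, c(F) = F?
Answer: 97999953188/141131249015 ≈ 0.69439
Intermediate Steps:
V(d) = 2 + 2*d² (V(d) = (d² + d²) + 2 = 2*d² + 2 = 2 + 2*d²)
E = 44 (E = 89 - 45 = 44)
r(w) = (4 + w)² (r(w) = (w + (2 + 2*(-1)²))² = (w + (2 + 2*1))² = (w + (2 + 2))² = (w + 4)² = (4 + w)²)
r(E)/(-471719) - 209212/(-299185) = (4 + 44)²/(-471719) - 209212/(-299185) = 48²*(-1/471719) - 209212*(-1/299185) = 2304*(-1/471719) + 209212/299185 = -2304/471719 + 209212/299185 = 97999953188/141131249015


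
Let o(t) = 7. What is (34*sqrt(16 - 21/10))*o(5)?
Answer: 119*sqrt(1390)/5 ≈ 887.33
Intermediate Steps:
(34*sqrt(16 - 21/10))*o(5) = (34*sqrt(16 - 21/10))*7 = (34*sqrt(139/10))*7 = (34*(sqrt(1390)/10))*7 = (17*sqrt(1390)/5)*7 = 119*sqrt(1390)/5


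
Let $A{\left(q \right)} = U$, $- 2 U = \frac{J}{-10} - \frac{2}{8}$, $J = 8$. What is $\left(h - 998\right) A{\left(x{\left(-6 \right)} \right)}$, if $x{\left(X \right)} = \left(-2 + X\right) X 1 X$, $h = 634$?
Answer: $- \frac{1911}{10} \approx -191.1$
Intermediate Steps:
$x{\left(X \right)} = X^{2} \left(-2 + X\right)$ ($x{\left(X \right)} = \left(-2 + X\right) X X = \left(-2 + X\right) X^{2} = X^{2} \left(-2 + X\right)$)
$U = \frac{21}{40}$ ($U = - \frac{\frac{8}{-10} - \frac{2}{8}}{2} = - \frac{8 \left(- \frac{1}{10}\right) - \frac{1}{4}}{2} = - \frac{- \frac{4}{5} - \frac{1}{4}}{2} = \left(- \frac{1}{2}\right) \left(- \frac{21}{20}\right) = \frac{21}{40} \approx 0.525$)
$A{\left(q \right)} = \frac{21}{40}$
$\left(h - 998\right) A{\left(x{\left(-6 \right)} \right)} = \left(634 - 998\right) \frac{21}{40} = \left(-364\right) \frac{21}{40} = - \frac{1911}{10}$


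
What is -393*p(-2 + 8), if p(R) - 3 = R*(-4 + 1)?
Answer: 5895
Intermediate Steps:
p(R) = 3 - 3*R (p(R) = 3 + R*(-4 + 1) = 3 + R*(-3) = 3 - 3*R)
-393*p(-2 + 8) = -393*(3 - 3*(-2 + 8)) = -393*(3 - 3*6) = -393*(3 - 18) = -393*(-15) = 5895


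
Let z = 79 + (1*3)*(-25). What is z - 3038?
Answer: -3034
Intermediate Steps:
z = 4 (z = 79 + 3*(-25) = 79 - 75 = 4)
z - 3038 = 4 - 3038 = -3034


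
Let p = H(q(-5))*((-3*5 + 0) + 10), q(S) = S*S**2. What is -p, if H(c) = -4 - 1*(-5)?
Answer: 5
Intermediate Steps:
q(S) = S**3
H(c) = 1 (H(c) = -4 + 5 = 1)
p = -5 (p = 1*((-3*5 + 0) + 10) = 1*((-15 + 0) + 10) = 1*(-15 + 10) = 1*(-5) = -5)
-p = -1*(-5) = 5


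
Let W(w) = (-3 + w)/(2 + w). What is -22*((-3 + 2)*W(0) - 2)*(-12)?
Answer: -132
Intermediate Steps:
W(w) = (-3 + w)/(2 + w)
-22*((-3 + 2)*W(0) - 2)*(-12) = -22*((-3 + 2)*((-3 + 0)/(2 + 0)) - 2)*(-12) = -22*(-(-3)/2 - 2)*(-12) = -22*(-1*(-3/2) - 2)*(-12) = -22*(3/2 - 2)*(-12) = -22*(-½)*(-12) = 11*(-12) = -132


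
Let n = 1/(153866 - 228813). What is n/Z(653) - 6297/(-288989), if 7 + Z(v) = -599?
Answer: 285996691943/13125268301298 ≈ 0.021790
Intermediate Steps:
Z(v) = -606 (Z(v) = -7 - 599 = -606)
n = -1/74947 (n = 1/(-74947) = -1/74947 ≈ -1.3343e-5)
n/Z(653) - 6297/(-288989) = -1/74947/(-606) - 6297/(-288989) = -1/74947*(-1/606) - 6297*(-1/288989) = 1/45417882 + 6297/288989 = 285996691943/13125268301298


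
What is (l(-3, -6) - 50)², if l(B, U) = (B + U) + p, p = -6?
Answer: 4225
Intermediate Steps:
l(B, U) = -6 + B + U (l(B, U) = (B + U) - 6 = -6 + B + U)
(l(-3, -6) - 50)² = ((-6 - 3 - 6) - 50)² = (-15 - 50)² = (-65)² = 4225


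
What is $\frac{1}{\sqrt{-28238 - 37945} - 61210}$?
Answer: $- \frac{61210}{3746730283} - \frac{i \sqrt{66183}}{3746730283} \approx -1.6337 \cdot 10^{-5} - 6.8663 \cdot 10^{-8} i$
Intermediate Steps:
$\frac{1}{\sqrt{-28238 - 37945} - 61210} = \frac{1}{\sqrt{-66183} - 61210} = \frac{1}{i \sqrt{66183} - 61210} = \frac{1}{-61210 + i \sqrt{66183}}$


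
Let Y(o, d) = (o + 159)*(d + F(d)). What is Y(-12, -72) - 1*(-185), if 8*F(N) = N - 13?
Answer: -95687/8 ≈ -11961.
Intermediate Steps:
F(N) = -13/8 + N/8 (F(N) = (N - 13)/8 = (-13 + N)/8 = -13/8 + N/8)
Y(o, d) = (159 + o)*(-13/8 + 9*d/8) (Y(o, d) = (o + 159)*(d + (-13/8 + d/8)) = (159 + o)*(-13/8 + 9*d/8))
Y(-12, -72) - 1*(-185) = (-2067/8 - 13/8*(-12) + (1431/8)*(-72) + (9/8)*(-72)*(-12)) - 1*(-185) = (-2067/8 + 39/2 - 12879 + 972) + 185 = -97167/8 + 185 = -95687/8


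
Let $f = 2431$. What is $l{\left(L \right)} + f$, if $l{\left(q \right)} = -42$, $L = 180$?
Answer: $2389$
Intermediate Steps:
$l{\left(L \right)} + f = -42 + 2431 = 2389$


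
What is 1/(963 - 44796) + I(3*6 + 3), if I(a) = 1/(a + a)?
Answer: 14597/613662 ≈ 0.023787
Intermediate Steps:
I(a) = 1/(2*a)
1/(963 - 44796) + I(3*6 + 3) = 1/(963 - 44796) + 1/(2*(3*6 + 3)) = 1/(-43833) + 1/(2*(18 + 3)) = -1/43833 + (½)/21 = -1/43833 + (½)*(1/21) = -1/43833 + 1/42 = 14597/613662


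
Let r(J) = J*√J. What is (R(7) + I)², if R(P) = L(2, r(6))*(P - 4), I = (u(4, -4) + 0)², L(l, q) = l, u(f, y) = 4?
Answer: 484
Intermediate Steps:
r(J) = J^(3/2)
I = 16 (I = (4 + 0)² = 4² = 16)
R(P) = -8 + 2*P (R(P) = 2*(P - 4) = 2*(-4 + P) = -8 + 2*P)
(R(7) + I)² = ((-8 + 2*7) + 16)² = ((-8 + 14) + 16)² = (6 + 16)² = 22² = 484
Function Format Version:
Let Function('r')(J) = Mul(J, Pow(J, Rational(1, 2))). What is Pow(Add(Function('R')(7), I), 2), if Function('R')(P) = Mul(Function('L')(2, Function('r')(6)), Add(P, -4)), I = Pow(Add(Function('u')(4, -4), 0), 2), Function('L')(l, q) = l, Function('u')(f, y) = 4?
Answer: 484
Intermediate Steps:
Function('r')(J) = Pow(J, Rational(3, 2))
I = 16 (I = Pow(Add(4, 0), 2) = Pow(4, 2) = 16)
Function('R')(P) = Add(-8, Mul(2, P)) (Function('R')(P) = Mul(2, Add(P, -4)) = Mul(2, Add(-4, P)) = Add(-8, Mul(2, P)))
Pow(Add(Function('R')(7), I), 2) = Pow(Add(Add(-8, Mul(2, 7)), 16), 2) = Pow(Add(Add(-8, 14), 16), 2) = Pow(Add(6, 16), 2) = Pow(22, 2) = 484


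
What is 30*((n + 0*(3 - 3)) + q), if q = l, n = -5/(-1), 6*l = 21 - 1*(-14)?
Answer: 325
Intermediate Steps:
l = 35/6 (l = (21 - 1*(-14))/6 = (21 + 14)/6 = (⅙)*35 = 35/6 ≈ 5.8333)
n = 5 (n = -5*(-1) = 5)
q = 35/6 ≈ 5.8333
30*((n + 0*(3 - 3)) + q) = 30*((5 + 0*(3 - 3)) + 35/6) = 30*((5 + 0*0) + 35/6) = 30*((5 + 0) + 35/6) = 30*(5 + 35/6) = 30*(65/6) = 325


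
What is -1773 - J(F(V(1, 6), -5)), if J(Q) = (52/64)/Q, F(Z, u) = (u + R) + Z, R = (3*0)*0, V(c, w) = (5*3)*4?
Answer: -1560253/880 ≈ -1773.0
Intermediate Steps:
V(c, w) = 60 (V(c, w) = 15*4 = 60)
R = 0 (R = 0*0 = 0)
F(Z, u) = Z + u (F(Z, u) = (u + 0) + Z = u + Z = Z + u)
J(Q) = 13/(16*Q) (J(Q) = (52*(1/64))/Q = 13/(16*Q))
-1773 - J(F(V(1, 6), -5)) = -1773 - 13/(16*(60 - 5)) = -1773 - 13/(16*55) = -1773 - 1*13/880 = -1773 - 13/880 = -1560253/880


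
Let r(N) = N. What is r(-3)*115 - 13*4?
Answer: -397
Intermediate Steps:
r(-3)*115 - 13*4 = -3*115 - 13*4 = -345 - 52 = -397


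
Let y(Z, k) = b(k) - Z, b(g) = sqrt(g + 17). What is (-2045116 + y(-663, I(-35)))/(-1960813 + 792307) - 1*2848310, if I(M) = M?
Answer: -3328265280407/1168506 - I*sqrt(2)/389502 ≈ -2.8483e+6 - 3.6308e-6*I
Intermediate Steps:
b(g) = sqrt(17 + g)
y(Z, k) = sqrt(17 + k) - Z
(-2045116 + y(-663, I(-35)))/(-1960813 + 792307) - 1*2848310 = (-2045116 + (sqrt(17 - 35) - 1*(-663)))/(-1960813 + 792307) - 1*2848310 = (-2045116 + (sqrt(-18) + 663))/(-1168506) - 2848310 = (-2045116 + (3*I*sqrt(2) + 663))*(-1/1168506) - 2848310 = (-2045116 + (663 + 3*I*sqrt(2)))*(-1/1168506) - 2848310 = (-2044453 + 3*I*sqrt(2))*(-1/1168506) - 2848310 = (2044453/1168506 - I*sqrt(2)/389502) - 2848310 = -3328265280407/1168506 - I*sqrt(2)/389502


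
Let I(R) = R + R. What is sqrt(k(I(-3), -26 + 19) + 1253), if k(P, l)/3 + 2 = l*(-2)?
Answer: sqrt(1289) ≈ 35.903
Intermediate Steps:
I(R) = 2*R
k(P, l) = -6 - 6*l (k(P, l) = -6 + 3*(l*(-2)) = -6 + 3*(-2*l) = -6 - 6*l)
sqrt(k(I(-3), -26 + 19) + 1253) = sqrt((-6 - 6*(-26 + 19)) + 1253) = sqrt((-6 - 6*(-7)) + 1253) = sqrt((-6 + 42) + 1253) = sqrt(36 + 1253) = sqrt(1289)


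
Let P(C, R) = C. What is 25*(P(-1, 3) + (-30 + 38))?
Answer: 175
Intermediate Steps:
25*(P(-1, 3) + (-30 + 38)) = 25*(-1 + (-30 + 38)) = 25*(-1 + 8) = 25*7 = 175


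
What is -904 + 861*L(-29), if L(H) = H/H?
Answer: -43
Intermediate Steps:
L(H) = 1
-904 + 861*L(-29) = -904 + 861*1 = -904 + 861 = -43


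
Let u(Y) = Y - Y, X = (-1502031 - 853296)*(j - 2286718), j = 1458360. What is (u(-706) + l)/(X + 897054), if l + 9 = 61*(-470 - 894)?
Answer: -83213/1951054860120 ≈ -4.2650e-8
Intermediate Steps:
X = 1951053963066 (X = (-1502031 - 853296)*(1458360 - 2286718) = -2355327*(-828358) = 1951053963066)
u(Y) = 0
l = -83213 (l = -9 + 61*(-470 - 894) = -9 + 61*(-1364) = -9 - 83204 = -83213)
(u(-706) + l)/(X + 897054) = (0 - 83213)/(1951053963066 + 897054) = -83213/1951054860120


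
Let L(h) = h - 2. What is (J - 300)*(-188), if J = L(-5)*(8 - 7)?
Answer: 57716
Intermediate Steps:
L(h) = -2 + h
J = -7 (J = (-2 - 5)*(8 - 7) = -7*1 = -7)
(J - 300)*(-188) = (-7 - 300)*(-188) = -307*(-188) = 57716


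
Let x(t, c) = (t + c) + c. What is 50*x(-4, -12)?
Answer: -1400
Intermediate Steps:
x(t, c) = t + 2*c (x(t, c) = (c + t) + c = t + 2*c)
50*x(-4, -12) = 50*(-4 + 2*(-12)) = 50*(-4 - 24) = 50*(-28) = -1400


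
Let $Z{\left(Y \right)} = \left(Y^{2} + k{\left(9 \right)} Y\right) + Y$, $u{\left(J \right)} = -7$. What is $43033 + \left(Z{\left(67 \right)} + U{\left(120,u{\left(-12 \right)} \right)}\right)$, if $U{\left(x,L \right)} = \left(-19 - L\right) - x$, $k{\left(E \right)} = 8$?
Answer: $47993$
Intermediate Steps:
$Z{\left(Y \right)} = Y^{2} + 9 Y$ ($Z{\left(Y \right)} = \left(Y^{2} + 8 Y\right) + Y = Y^{2} + 9 Y$)
$U{\left(x,L \right)} = -19 - L - x$
$43033 + \left(Z{\left(67 \right)} + U{\left(120,u{\left(-12 \right)} \right)}\right) = 43033 + \left(67 \left(9 + 67\right) - 132\right) = 43033 + \left(67 \cdot 76 - 132\right) = 43033 + \left(5092 - 132\right) = 43033 + 4960 = 47993$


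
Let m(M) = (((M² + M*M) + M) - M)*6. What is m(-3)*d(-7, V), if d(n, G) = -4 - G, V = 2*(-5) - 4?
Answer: 1080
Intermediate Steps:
V = -14 (V = -10 - 4 = -14)
m(M) = 12*M² (m(M) = (((M² + M²) + M) - M)*6 = ((2*M² + M) - M)*6 = ((M + 2*M²) - M)*6 = (2*M²)*6 = 12*M²)
m(-3)*d(-7, V) = (12*(-3)²)*(-4 - 1*(-14)) = (12*9)*(-4 + 14) = 108*10 = 1080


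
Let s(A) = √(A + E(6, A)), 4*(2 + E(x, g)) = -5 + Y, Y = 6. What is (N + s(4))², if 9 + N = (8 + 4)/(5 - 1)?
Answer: 81/4 ≈ 20.250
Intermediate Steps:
E(x, g) = -7/4 (E(x, g) = -2 + (-5 + 6)/4 = -2 + (¼)*1 = -2 + ¼ = -7/4)
N = -6 (N = -9 + (8 + 4)/(5 - 1) = -9 + 12/4 = -9 + 12*(¼) = -9 + 3 = -6)
s(A) = √(-7/4 + A) (s(A) = √(A - 7/4) = √(-7/4 + A))
(N + s(4))² = (-6 + √(-7 + 4*4)/2)² = (-6 + √(-7 + 16)/2)² = (-6 + √9/2)² = (-6 + (½)*3)² = (-6 + 3/2)² = (-9/2)² = 81/4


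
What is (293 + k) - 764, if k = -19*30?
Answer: -1041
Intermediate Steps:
k = -570
(293 + k) - 764 = (293 - 570) - 764 = -277 - 764 = -1041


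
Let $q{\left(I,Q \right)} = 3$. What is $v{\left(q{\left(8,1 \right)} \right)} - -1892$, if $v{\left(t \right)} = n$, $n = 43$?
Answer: $1935$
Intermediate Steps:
$v{\left(t \right)} = 43$
$v{\left(q{\left(8,1 \right)} \right)} - -1892 = 43 - -1892 = 43 + 1892 = 1935$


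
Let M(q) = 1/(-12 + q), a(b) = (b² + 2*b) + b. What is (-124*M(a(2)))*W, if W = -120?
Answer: -7440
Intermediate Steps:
a(b) = b² + 3*b
(-124*M(a(2)))*W = -124/(-12 + 2*(3 + 2))*(-120) = -124/(-12 + 2*5)*(-120) = -124/(-12 + 10)*(-120) = -124/(-2)*(-120) = -124*(-½)*(-120) = 62*(-120) = -7440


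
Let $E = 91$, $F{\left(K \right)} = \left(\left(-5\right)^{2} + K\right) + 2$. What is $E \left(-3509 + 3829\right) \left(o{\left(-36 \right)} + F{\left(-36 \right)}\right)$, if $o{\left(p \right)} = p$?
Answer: $-1310400$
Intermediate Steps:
$F{\left(K \right)} = 27 + K$ ($F{\left(K \right)} = \left(25 + K\right) + 2 = 27 + K$)
$E \left(-3509 + 3829\right) \left(o{\left(-36 \right)} + F{\left(-36 \right)}\right) = 91 \left(-3509 + 3829\right) \left(-36 + \left(27 - 36\right)\right) = 91 \cdot 320 \left(-36 - 9\right) = 91 \cdot 320 \left(-45\right) = 91 \left(-14400\right) = -1310400$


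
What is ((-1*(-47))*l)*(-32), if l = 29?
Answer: -43616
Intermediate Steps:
((-1*(-47))*l)*(-32) = (-1*(-47)*29)*(-32) = (47*29)*(-32) = 1363*(-32) = -43616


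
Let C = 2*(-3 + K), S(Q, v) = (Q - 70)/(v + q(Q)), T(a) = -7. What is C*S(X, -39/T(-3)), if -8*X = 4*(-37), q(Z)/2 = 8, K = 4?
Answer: -721/151 ≈ -4.7748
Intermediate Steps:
q(Z) = 16 (q(Z) = 2*8 = 16)
X = 37/2 (X = -(-37)/2 = -1/8*(-148) = 37/2 ≈ 18.500)
S(Q, v) = (-70 + Q)/(16 + v) (S(Q, v) = (Q - 70)/(v + 16) = (-70 + Q)/(16 + v))
C = 2 (C = 2*(-3 + 4) = 2*1 = 2)
C*S(X, -39/T(-3)) = 2*((-70 + 37/2)/(16 - 39/(-7))) = 2*(-103/2/(16 - 39*(-1/7))) = 2*(-103/2/(16 + 39/7)) = 2*(-103/2/(151/7)) = 2*((7/151)*(-103/2)) = 2*(-721/302) = -721/151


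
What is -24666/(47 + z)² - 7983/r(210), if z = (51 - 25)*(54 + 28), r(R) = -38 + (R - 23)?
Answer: -37907286537/707458109 ≈ -53.582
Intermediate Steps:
r(R) = -61 + R (r(R) = -38 + (-23 + R) = -61 + R)
z = 2132 (z = 26*82 = 2132)
-24666/(47 + z)² - 7983/r(210) = -24666/(47 + 2132)² - 7983/(-61 + 210) = -24666/(2179²) - 7983/149 = -24666/4748041 - 7983*1/149 = -24666*1/4748041 - 7983/149 = -24666/4748041 - 7983/149 = -37907286537/707458109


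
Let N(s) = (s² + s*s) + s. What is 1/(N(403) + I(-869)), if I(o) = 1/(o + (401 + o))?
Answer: 1337/434820476 ≈ 3.0748e-6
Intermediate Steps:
I(o) = 1/(401 + 2*o)
N(s) = s + 2*s² (N(s) = (s² + s²) + s = 2*s² + s = s + 2*s²)
1/(N(403) + I(-869)) = 1/(403*(1 + 2*403) + 1/(401 + 2*(-869))) = 1/(403*(1 + 806) + 1/(401 - 1738)) = 1/(403*807 + 1/(-1337)) = 1/(325221 - 1/1337) = 1/(434820476/1337) = 1337/434820476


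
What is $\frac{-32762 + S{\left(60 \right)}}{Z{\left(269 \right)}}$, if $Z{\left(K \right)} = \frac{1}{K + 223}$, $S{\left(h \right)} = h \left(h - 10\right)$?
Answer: $-14642904$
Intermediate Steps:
$S{\left(h \right)} = h \left(-10 + h\right)$
$Z{\left(K \right)} = \frac{1}{223 + K}$
$\frac{-32762 + S{\left(60 \right)}}{Z{\left(269 \right)}} = \frac{-32762 + 60 \left(-10 + 60\right)}{\frac{1}{223 + 269}} = \frac{-32762 + 60 \cdot 50}{\frac{1}{492}} = \left(-32762 + 3000\right) \frac{1}{\frac{1}{492}} = \left(-29762\right) 492 = -14642904$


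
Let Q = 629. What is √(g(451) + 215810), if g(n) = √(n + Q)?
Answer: √(215810 + 6*√30) ≈ 464.59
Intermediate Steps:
g(n) = √(629 + n) (g(n) = √(n + 629) = √(629 + n))
√(g(451) + 215810) = √(√(629 + 451) + 215810) = √(√1080 + 215810) = √(6*√30 + 215810) = √(215810 + 6*√30)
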